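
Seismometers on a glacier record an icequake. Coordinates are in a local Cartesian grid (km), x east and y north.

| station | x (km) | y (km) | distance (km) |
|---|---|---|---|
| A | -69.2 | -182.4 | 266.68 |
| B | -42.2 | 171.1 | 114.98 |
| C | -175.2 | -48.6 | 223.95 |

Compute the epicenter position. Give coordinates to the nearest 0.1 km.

(14.2, 70.9)

Circle about each station: (x + 69.2)² + (y + 182.4)² = 266.68²; (x + 42.2)² + (y − 171.1)² = 114.98²; (x + 175.2)² + (y + 48.6)² = 223.95².
Subtracting pairs of circle equations eliminates x²+y² and gives linear equations (the radical axes):
54.0 x + 707.0 y = 50895.47
-212.0 x + 267.6 y = 15963.22
Solving the 2×2 system: x ≈ 14.2, y ≈ 70.9 km.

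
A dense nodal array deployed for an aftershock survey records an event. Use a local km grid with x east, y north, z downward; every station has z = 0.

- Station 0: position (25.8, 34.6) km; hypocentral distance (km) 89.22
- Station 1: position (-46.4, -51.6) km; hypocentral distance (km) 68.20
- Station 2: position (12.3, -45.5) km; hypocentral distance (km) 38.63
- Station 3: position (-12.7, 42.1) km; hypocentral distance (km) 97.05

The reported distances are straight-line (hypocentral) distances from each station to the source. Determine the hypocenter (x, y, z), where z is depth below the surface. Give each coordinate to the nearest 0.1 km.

(9.4, -44.2, 38.5)

Each station gives a sphere (x−x_i)² + (y−y_i)² + z² = d_i² (stations at z=0).
Subtracting the Station 0 sphere from Station 1 and Station 2: z² cancels, leaving linear equations in x and y:
-144.4 x − 172.4 y = 6261.69
-27.0 x − 160.2 y = 6826.67
Solving: x ≈ 9.406, y ≈ -44.199 km (keep extra digits for the depth step; rounded: 9.4, -44.2).
Then from the Station 0 sphere: z² = 89.22² − (x − 25.8)² − (y − 34.6)² with x = 9.406, y = -44.199, so z ≈ 38.499 ≈ 38.5 km.
Check against Station 3 (with the unrounded solution): distance 97.05 ≈ 97.05 km. ✓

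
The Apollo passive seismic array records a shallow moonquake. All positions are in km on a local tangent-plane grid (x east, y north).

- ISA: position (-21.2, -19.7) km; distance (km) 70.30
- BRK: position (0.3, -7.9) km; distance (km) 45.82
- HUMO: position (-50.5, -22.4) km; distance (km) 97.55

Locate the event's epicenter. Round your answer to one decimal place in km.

(38.7, 17.1)

Circle about each station: (x + 21.2)² + (y + 19.7)² = 70.30²; (x − 0.3)² + (y + 7.9)² = 45.82²; (x + 50.5)² + (y + 22.4)² = 97.55².
Subtracting the ISA equation from the BRK and HUMO equations removes the quadratic terms:
43.0 x + 23.6 y = 2067.59
-58.6 x − 5.4 y = -2359.43
Solving the 2×2 system: x ≈ 38.7, y ≈ 17.1 km.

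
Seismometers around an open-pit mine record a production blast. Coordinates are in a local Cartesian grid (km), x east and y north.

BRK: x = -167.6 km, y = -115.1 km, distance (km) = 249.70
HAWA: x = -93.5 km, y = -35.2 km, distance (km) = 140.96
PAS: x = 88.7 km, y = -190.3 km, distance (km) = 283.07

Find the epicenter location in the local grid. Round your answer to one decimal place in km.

(-7.0, 76.1)

Circle about each station: (x + 167.6)² + (y + 115.1)² = 249.70²; (x + 93.5)² + (y + 35.2)² = 140.96²; (x − 88.7)² + (y + 190.3)² = 283.07².
Subtracting the BRK equation from the HAWA and PAS equations removes the quadratic terms:
148.2 x + 159.8 y = 11123.89
512.6 x − 150.4 y = -15034.52
Solving the 2×2 system: x ≈ -7.0, y ≈ 76.1 km.
Check against BRK (with the unrounded x, y): √((x + 167.6)²+(y + 115.1)²) = 249.70 ≈ 249.70 km. ✓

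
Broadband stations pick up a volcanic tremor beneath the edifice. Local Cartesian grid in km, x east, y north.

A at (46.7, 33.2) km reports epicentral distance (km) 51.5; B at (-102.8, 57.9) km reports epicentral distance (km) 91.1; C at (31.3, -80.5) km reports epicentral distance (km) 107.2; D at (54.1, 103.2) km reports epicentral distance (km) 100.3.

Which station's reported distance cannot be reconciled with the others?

B

Solve using three stations at a time. Using A, C, D (subtract circle equations pairwise → linear system) gives (x, y) ≈ (-3.7, 21.0).
Distances from that point to each station vs reported:
  A: calculated 51.9 vs reported 51.5 → residual 0.4 km
  B: calculated 105.7 vs reported 91.1 → residual 14.6 km
  C: calculated 107.4 vs reported 107.2 → residual 0.2 km
  D: calculated 100.5 vs reported 100.3 → residual 0.2 km
A, C, D are mutually consistent (residuals ≈ 0); B is off by 14.6 km.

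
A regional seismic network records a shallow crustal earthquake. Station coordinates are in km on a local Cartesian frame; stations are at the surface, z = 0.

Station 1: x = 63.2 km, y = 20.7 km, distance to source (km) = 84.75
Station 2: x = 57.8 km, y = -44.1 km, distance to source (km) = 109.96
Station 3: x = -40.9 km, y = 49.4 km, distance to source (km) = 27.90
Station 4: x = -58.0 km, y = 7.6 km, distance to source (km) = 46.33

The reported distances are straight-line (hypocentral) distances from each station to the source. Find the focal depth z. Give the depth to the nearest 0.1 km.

Each station gives a sphere (x−x_i)² + (y−y_i)² + z² = d_i² (stations at z=0).
Subtracting the Station 1 sphere from Station 2 and Station 3: z² cancels, leaving linear equations in x and y:
-10.8 x − 129.6 y = -4045.72
-208.2 x + 57.4 y = 6094.59
Solving: x ≈ -20.202, y ≈ 32.900 km (keep extra digits for the depth step; rounded: -20.2, 32.9).
Then from the Station 1 sphere: z² = 84.75² − (x − 63.2)² − (y − 20.7)² with x = -20.202, y = 32.900, so z ≈ 8.822 ≈ 8.8 km.

8.8 km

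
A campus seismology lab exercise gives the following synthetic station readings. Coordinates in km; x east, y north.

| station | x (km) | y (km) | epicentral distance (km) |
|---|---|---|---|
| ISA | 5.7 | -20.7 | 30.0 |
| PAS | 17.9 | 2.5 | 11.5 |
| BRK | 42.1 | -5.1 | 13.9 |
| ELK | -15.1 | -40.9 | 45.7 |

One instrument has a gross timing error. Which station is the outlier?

Solve using three stations at a time. Using ISA, PAS, BRK (subtract circle equations pairwise → linear system) gives (x, y) ≈ (28.7, -1.4).
Distances from that point to each station vs reported:
  ISA: calculated 30.0 vs reported 30.0 → residual 0.0 km
  PAS: calculated 11.5 vs reported 11.5 → residual 0.0 km
  BRK: calculated 13.9 vs reported 13.9 → residual 0.0 km
  ELK: calculated 59.0 vs reported 45.7 → residual 13.3 km
ISA, PAS, BRK are mutually consistent (residuals ≈ 0); ELK is off by 13.3 km.

ELK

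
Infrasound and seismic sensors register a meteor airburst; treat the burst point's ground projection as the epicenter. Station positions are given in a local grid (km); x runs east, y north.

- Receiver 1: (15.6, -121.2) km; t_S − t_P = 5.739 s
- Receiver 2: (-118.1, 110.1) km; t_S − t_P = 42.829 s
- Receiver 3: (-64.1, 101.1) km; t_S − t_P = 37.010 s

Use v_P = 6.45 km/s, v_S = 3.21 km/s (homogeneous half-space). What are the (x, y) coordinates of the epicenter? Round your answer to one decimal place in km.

Distance from S−P lag: d = Δt · v_P v_S / (v_P − v_S) = Δt · (6.45·3.21)/(6.45−3.21) ≈ 6.3903·Δt.
So d_Receiver 1 = 36.67, d_Receiver 2 = 273.69, d_Receiver 3 = 236.50 km.
Circle about each station: (x − 15.6)² + (y + 121.2)² = 36.67²; (x + 118.1)² + (y − 110.1)² = 273.69²; (x + 64.1)² + (y − 101.1)² = 236.50².
Subtracting pairs of circle equations eliminates x²+y² and gives linear equations (the radical axes):
-267.4 x + 462.6 y = -62424.71
-159.4 x + 444.6 y = -55190.34
Solving the 2×2 system: x ≈ 49.2, y ≈ -106.5 km.

49.2 km east, -106.5 km north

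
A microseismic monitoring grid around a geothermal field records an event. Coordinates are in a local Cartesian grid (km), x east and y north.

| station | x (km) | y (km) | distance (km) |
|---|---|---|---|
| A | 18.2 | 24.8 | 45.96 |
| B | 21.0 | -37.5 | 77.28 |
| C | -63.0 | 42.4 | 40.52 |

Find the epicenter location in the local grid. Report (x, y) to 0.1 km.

Circle about each station: (x − 18.2)² + (y − 24.8)² = 45.96²; (x − 21.0)² + (y + 37.5)² = 77.28²; (x + 63.0)² + (y − 42.4)² = 40.52².
Subtracting the A equation from the B and C equations removes the quadratic terms:
5.6 x − 124.6 y = -2958.91
-162.4 x + 35.2 y = 5290.93
Solving the 2×2 system: x ≈ -27.7, y ≈ 22.5 km.

x ≈ -27.7 km, y ≈ 22.5 km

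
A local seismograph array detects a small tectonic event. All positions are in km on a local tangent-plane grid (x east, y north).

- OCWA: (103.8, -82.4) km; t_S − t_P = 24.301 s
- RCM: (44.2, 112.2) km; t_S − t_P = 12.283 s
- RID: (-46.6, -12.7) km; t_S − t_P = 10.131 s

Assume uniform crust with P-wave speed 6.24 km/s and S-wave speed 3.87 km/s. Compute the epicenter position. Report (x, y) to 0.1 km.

Distance from S−P lag: d = Δt · v_P v_S / (v_P − v_S) = Δt · (6.24·3.87)/(6.24−3.87) ≈ 10.1894·Δt.
So d_OCWA = 247.61, d_RCM = 125.16, d_RID = 103.23 km.
Circle about each station: (x − 103.8)² + (y + 82.4)² = 247.61²; (x − 44.2)² + (y − 112.2)² = 125.16²; (x + 46.6)² + (y + 12.7)² = 103.23².
Subtracting pairs of circle equations eliminates x²+y² and gives linear equations (the radical axes):
-119.2 x + 389.2 y = 42623.97
-300.8 x + 139.4 y = 35422.93
Solving the 2×2 system: x ≈ -78.1, y ≈ 85.6 km.

(-78.1, 85.6)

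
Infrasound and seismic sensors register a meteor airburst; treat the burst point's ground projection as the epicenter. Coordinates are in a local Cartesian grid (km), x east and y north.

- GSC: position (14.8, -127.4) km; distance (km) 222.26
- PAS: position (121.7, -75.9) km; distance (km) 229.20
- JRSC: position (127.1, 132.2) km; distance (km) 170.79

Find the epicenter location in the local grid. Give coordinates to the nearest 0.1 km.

Circle about each station: (x − 14.8)² + (y + 127.4)² = 222.26²; (x − 121.7)² + (y + 75.9)² = 229.20²; (x − 127.1)² + (y − 132.2)² = 170.79².
Subtracting pairs of circle equations eliminates x²+y² and gives linear equations (the radical axes):
213.8 x + 103.0 y = 988.77
224.6 x + 519.2 y = 37411.73
Solving the 2×2 system: x ≈ -38.0, y ≈ 88.5 km.
Check against GSC (with the unrounded x, y): √((x − 14.8)²+(y + 127.4)²) = 222.26 ≈ 222.26 km. ✓

x ≈ -38.0 km, y ≈ 88.5 km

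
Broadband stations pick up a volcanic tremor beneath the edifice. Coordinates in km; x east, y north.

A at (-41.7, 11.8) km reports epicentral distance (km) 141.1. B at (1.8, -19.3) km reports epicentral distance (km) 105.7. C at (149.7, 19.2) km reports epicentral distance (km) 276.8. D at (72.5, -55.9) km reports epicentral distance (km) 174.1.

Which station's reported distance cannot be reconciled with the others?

Solve using three stations at a time. Using A, C, D (subtract circle equations pairwise → linear system) gives (x, y) ≈ (-88.9, -121.1).
Distances from that point to each station vs reported:
  A: calculated 141.0 vs reported 141.1 → residual 0.1 km
  B: calculated 136.3 vs reported 105.7 → residual 30.6 km
  C: calculated 276.8 vs reported 276.8 → residual 0.0 km
  D: calculated 174.0 vs reported 174.1 → residual 0.1 km
A, C, D are mutually consistent (residuals ≈ 0); B is off by 30.6 km.

B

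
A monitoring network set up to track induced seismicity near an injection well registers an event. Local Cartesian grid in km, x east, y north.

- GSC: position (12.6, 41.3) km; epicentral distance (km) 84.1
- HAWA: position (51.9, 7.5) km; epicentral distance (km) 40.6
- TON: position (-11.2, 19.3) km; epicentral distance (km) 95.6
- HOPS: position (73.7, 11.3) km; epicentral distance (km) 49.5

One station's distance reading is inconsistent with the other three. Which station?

TON

Solve using three stations at a time. Using GSC, HAWA, HOPS (subtract circle equations pairwise → linear system) gives (x, y) ≈ (51.8, -33.1).
Distances from that point to each station vs reported:
  GSC: calculated 84.1 vs reported 84.1 → residual 0.0 km
  HAWA: calculated 40.6 vs reported 40.6 → residual 0.0 km
  TON: calculated 82.0 vs reported 95.6 → residual 13.6 km
  HOPS: calculated 49.5 vs reported 49.5 → residual 0.0 km
GSC, HAWA, HOPS are mutually consistent (residuals ≈ 0); TON is off by 13.6 km.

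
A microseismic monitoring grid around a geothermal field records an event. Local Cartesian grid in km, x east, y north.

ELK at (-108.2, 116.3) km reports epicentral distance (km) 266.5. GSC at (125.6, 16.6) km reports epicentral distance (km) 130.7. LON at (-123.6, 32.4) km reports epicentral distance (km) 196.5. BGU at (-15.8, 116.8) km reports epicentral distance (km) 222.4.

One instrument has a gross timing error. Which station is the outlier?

Solve using three stations at a time. Using ELK, GSC, BGU (subtract circle equations pairwise → linear system) gives (x, y) ≈ (55.8, -93.6).
Distances from that point to each station vs reported:
  ELK: calculated 266.4 vs reported 266.5 → residual 0.1 km
  GSC: calculated 130.4 vs reported 130.7 → residual 0.3 km
  LON: calculated 219.2 vs reported 196.5 → residual 22.7 km
  BGU: calculated 222.2 vs reported 222.4 → residual 0.2 km
ELK, GSC, BGU are mutually consistent (residuals ≈ 0); LON is off by 22.7 km.

LON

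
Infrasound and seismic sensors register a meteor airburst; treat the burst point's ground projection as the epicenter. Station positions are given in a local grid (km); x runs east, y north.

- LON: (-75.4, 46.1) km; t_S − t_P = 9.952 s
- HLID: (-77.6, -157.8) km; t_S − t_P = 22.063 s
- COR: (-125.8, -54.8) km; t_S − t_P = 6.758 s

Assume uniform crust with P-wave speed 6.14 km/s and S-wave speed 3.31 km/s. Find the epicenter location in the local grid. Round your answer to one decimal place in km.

x ≈ -124.0 km, y ≈ -6.3 km

Distance from S−P lag: d = Δt · v_P v_S / (v_P − v_S) = Δt · (6.14·3.31)/(6.14−3.31) ≈ 7.1814·Δt.
So d_LON = 71.47, d_HLID = 158.44, d_COR = 48.53 km.
Circle about each station: (x + 75.4)² + (y − 46.1)² = 71.47²; (x + 77.6)² + (y + 157.8)² = 158.44²; (x + 125.8)² + (y + 54.8)² = 48.53².
Subtracting the LON equation from the HLID and COR equations removes the quadratic terms:
-4.4 x − 407.8 y = 3116.96
-100.8 x − 201.8 y = 13771.11
Solving the 2×2 system: x ≈ -124.0, y ≈ -6.3 km.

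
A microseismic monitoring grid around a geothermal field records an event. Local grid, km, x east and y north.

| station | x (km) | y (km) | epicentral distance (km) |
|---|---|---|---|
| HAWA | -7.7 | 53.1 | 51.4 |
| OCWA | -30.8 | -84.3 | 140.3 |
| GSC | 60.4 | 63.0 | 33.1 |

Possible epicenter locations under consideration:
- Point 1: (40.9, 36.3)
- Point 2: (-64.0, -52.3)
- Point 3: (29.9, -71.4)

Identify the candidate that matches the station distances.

Point 1

For each candidate, compare |candidate − station| to the reported distance:
Point 1: residuals HAWA 0.0, OCWA 0.0, GSC 0.0 → max 0.0 km
Point 2: residuals HAWA 68.1, OCWA 94.2, GSC 136.5 → max 136.5 km
Point 3: residuals HAWA 78.7, OCWA 78.2, GSC 104.7 → max 104.7 km
Only Point 1 has all residuals ≈ 0.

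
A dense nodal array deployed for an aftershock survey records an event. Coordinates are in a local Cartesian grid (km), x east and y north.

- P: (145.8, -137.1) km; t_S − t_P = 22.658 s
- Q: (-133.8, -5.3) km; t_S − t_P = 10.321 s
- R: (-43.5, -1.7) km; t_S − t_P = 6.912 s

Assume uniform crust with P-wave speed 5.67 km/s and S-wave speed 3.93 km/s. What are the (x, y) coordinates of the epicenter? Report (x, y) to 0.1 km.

Distance from S−P lag: d = Δt · v_P v_S / (v_P − v_S) = Δt · (5.67·3.93)/(5.67−3.93) ≈ 12.8064·Δt.
So d_P = 290.17, d_Q = 132.17, d_R = 88.52 km.
Circle about each station: (x − 145.8)² + (y + 137.1)² = 290.17²; (x + 133.8)² + (y + 5.3)² = 132.17²; (x + 43.5)² + (y + 1.7)² = 88.52².
Subtracting pairs of circle equations eliminates x²+y² and gives linear equations (the radical axes):
-559.2 x + 263.6 y = 44606.20
-378.6 x + 270.8 y = 38203.93
Solving the 2×2 system: x ≈ -38.9, y ≈ 86.7 km.
Check against P (with the unrounded x, y): √((x − 145.8)²+(y + 137.1)²) = 290.17 ≈ 290.17 km. ✓

(-38.9, 86.7)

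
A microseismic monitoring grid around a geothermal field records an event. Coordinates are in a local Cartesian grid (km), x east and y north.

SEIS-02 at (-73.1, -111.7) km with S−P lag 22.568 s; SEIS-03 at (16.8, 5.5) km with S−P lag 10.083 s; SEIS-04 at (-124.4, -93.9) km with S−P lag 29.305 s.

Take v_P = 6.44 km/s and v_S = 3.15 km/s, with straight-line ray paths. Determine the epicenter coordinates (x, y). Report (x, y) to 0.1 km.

50.1 km east, -47.0 km north

Distance from S−P lag: d = Δt · v_P v_S / (v_P − v_S) = Δt · (6.44·3.15)/(6.44−3.15) ≈ 6.1660·Δt.
So d_SEIS-02 = 139.15, d_SEIS-03 = 62.17, d_SEIS-04 = 180.69 km.
Circle about each station: (x + 73.1)² + (y + 111.7)² = 139.15²; (x − 16.8)² + (y − 5.5)² = 62.17²; (x + 124.4)² + (y + 93.9)² = 180.69².
Subtracting the SEIS-02 equation from the SEIS-03 and SEIS-04 equations removes the quadratic terms:
179.8 x + 234.4 y = -2010.40
-102.6 x + 35.6 y = -6814.08
Solving the 2×2 system: x ≈ 50.1, y ≈ -47.0 km.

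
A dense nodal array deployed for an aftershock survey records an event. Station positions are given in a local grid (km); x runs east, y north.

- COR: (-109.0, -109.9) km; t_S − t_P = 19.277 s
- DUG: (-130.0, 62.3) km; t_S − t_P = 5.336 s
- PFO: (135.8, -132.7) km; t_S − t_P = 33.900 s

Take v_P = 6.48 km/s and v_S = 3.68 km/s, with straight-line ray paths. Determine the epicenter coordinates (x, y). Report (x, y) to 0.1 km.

x ≈ -85.6 km, y ≈ 52.6 km

Distance from S−P lag: d = Δt · v_P v_S / (v_P − v_S) = Δt · (6.48·3.68)/(6.48−3.68) ≈ 8.5166·Δt.
So d_COR = 164.17, d_DUG = 45.44, d_PFO = 288.71 km.
Circle about each station: (x + 109.0)² + (y + 109.9)² = 164.17²; (x + 130.0)² + (y − 62.3)² = 45.44²; (x − 135.8)² + (y + 132.7)² = 288.71².
Subtracting the COR equation from the DUG and PFO equations removes the quadratic terms:
-42.0 x + 344.4 y = 21709.28
489.6 x − 45.6 y = -44309.76
Solving the 2×2 system: x ≈ -85.6, y ≈ 52.6 km.
Check against COR (with the unrounded x, y): √((x + 109.0)²+(y + 109.9)²) = 164.17 ≈ 164.17 km. ✓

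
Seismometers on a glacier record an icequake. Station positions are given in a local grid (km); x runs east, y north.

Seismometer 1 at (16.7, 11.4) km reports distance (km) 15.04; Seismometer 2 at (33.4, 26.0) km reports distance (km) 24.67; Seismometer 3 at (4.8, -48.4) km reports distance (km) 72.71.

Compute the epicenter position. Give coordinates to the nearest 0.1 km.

Circle about each station: (x − 16.7)² + (y − 11.4)² = 15.04²; (x − 33.4)² + (y − 26.0)² = 24.67²; (x − 4.8)² + (y + 48.4)² = 72.71².
Subtracting pairs of circle equations eliminates x²+y² and gives linear equations (the radical axes):
33.4 x + 29.2 y = 1000.30
-23.8 x − 119.6 y = -3103.79
Solving the 2×2 system: x ≈ 8.8, y ≈ 24.2 km.
Check against Seismometer 1 (with the unrounded x, y): √((x − 16.7)²+(y − 11.4)²) = 15.05 ≈ 15.04 km. ✓

8.8 km east, 24.2 km north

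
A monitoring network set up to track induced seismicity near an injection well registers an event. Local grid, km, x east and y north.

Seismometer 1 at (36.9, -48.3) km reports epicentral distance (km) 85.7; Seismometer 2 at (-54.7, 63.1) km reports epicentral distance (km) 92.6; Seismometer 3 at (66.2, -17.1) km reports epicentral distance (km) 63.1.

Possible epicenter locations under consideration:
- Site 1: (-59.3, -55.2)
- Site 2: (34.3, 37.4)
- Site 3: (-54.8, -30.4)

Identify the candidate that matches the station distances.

Site 2

For each candidate, compare |candidate − station| to the reported distance:
Site 1: residuals Seismometer 1 10.7, Seismometer 2 25.8, Seismometer 3 68.1 → max 68.1 km
Site 2: residuals Seismometer 1 0.0, Seismometer 2 0.0, Seismometer 3 0.0 → max 0.0 km
Site 3: residuals Seismometer 1 7.7, Seismometer 2 0.9, Seismometer 3 58.6 → max 58.6 km
Only Site 2 has all residuals ≈ 0.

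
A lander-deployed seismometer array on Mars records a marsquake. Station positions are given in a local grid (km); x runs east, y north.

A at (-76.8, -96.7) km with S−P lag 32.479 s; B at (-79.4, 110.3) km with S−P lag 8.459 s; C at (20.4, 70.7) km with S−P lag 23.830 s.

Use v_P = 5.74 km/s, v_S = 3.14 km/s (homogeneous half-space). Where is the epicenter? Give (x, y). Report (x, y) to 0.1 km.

Distance from S−P lag: d = Δt · v_P v_S / (v_P − v_S) = Δt · (5.74·3.14)/(5.74−3.14) ≈ 6.9322·Δt.
So d_A = 225.15, d_B = 58.64, d_C = 165.19 km.
Circle about each station: (x + 76.8)² + (y + 96.7)² = 225.15²; (x + 79.4)² + (y − 110.3)² = 58.64²; (x − 20.4)² + (y − 70.7)² = 165.19².
Subtracting the A equation from the B and C equations removes the quadratic terms:
-5.2 x + 414.0 y = 50475.19
194.4 x + 334.8 y = 13570.31
Solving the 2×2 system: x ≈ -137.2, y ≈ 120.2 km.
Check against A (with the unrounded x, y): √((x + 76.8)²+(y + 96.7)²) = 225.15 ≈ 225.15 km. ✓

x ≈ -137.2 km, y ≈ 120.2 km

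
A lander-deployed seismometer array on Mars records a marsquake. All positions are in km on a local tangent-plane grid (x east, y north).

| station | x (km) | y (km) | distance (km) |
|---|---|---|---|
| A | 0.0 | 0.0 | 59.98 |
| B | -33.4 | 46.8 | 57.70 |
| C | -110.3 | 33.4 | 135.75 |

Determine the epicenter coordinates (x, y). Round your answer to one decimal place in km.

x ≈ 23.7 km, y ≈ 55.1 km

Circle about each station: x² + y² = 59.98²; (x + 33.4)² + (y − 46.8)² = 57.70²; (x + 110.3)² + (y − 33.4)² = 135.75².
Subtracting the A equation from the B and C equations removes the quadratic terms:
-66.8 x + 93.6 y = 3574.11
-220.6 x + 66.8 y = -1548.81
Solving the 2×2 system: x ≈ 23.7, y ≈ 55.1 km.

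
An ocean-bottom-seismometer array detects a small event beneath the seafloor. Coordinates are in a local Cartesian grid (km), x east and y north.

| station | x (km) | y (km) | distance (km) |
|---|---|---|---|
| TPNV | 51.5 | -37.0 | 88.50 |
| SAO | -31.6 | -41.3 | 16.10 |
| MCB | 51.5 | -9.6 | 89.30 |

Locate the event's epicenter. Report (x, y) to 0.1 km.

Circle about each station: (x − 51.5)² + (y + 37.0)² = 88.50²; (x + 31.6)² + (y + 41.3)² = 16.10²; (x − 51.5)² + (y + 9.6)² = 89.30².
Subtracting pairs of circle equations eliminates x²+y² and gives linear equations (the radical axes):
-166.2 x − 8.6 y = 6256.04
0.0 x + 54.8 y = -1419.08
Solving the 2×2 system: x ≈ -36.3, y ≈ -25.9 km.

-36.3 km east, -25.9 km north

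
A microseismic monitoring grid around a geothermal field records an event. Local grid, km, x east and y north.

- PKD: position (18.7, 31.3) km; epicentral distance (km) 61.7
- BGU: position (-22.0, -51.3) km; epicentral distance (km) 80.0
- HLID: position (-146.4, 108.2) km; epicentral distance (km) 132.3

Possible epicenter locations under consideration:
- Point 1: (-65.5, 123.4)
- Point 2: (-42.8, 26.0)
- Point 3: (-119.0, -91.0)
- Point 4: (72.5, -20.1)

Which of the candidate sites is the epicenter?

For each candidate, compare |candidate − station| to the reported distance:
Point 1: residuals PKD 63.1, BGU 100.0, HLID 50.0 → max 100.0 km
Point 2: residuals PKD 0.0, BGU 0.0, HLID 0.1 → max 0.1 km
Point 3: residuals PKD 122.5, BGU 24.8, HLID 68.8 → max 122.5 km
Point 4: residuals PKD 12.7, BGU 19.5, HLID 121.4 → max 121.4 km
Only Point 2 has all residuals ≈ 0.

Point 2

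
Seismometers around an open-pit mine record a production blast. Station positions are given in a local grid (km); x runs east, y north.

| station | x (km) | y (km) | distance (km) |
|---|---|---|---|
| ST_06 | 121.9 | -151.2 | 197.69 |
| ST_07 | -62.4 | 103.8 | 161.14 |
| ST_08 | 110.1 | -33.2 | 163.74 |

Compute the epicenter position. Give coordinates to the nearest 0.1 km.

Circle about each station: (x − 121.9)² + (y + 151.2)² = 197.69²; (x + 62.4)² + (y − 103.8)² = 161.14²; (x − 110.1)² + (y + 33.2)² = 163.74².
Subtracting the ST_06 equation from the ST_07 and ST_08 equations removes the quadratic terms:
-368.6 x + 510.0 y = -9937.61
-23.6 x + 236.0 y = -12226.25
Solving the 2×2 system: x ≈ -51.9, y ≈ -57.0 km.

(-51.9, -57.0)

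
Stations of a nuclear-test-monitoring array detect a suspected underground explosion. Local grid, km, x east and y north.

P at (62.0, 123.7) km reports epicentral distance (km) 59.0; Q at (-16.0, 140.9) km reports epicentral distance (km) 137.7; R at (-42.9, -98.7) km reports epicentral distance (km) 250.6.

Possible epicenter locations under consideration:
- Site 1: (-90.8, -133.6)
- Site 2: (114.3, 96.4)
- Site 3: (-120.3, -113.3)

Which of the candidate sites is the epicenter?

Site 2

For each candidate, compare |candidate − station| to the reported distance:
Site 1: residuals P 240.3, Q 146.8, R 191.3 → max 240.3 km
Site 2: residuals P 0.0, Q 0.0, R 0.0 → max 0.0 km
Site 3: residuals P 240.0, Q 137.1, R 171.8 → max 240.0 km
Only Site 2 has all residuals ≈ 0.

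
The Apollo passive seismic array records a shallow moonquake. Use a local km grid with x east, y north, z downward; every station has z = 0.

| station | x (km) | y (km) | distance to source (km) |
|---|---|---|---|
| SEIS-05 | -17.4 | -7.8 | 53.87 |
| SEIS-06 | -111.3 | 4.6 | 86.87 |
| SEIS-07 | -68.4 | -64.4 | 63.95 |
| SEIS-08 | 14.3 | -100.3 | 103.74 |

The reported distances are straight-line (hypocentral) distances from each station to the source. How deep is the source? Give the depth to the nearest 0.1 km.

Each station gives a sphere (x−x_i)² + (y−y_i)² + z² = d_i² (stations at z=0).
Subtracting the SEIS-05 sphere from SEIS-06 and SEIS-07: z² cancels, leaving linear equations in x and y:
-187.8 x + 24.8 y = 7400.83
-102.0 x − 113.2 y = 7274.69
Solving: x ≈ -42.802, y ≈ -25.697 km (keep extra digits for the depth step; rounded: -42.8, -25.7).
Then from the SEIS-05 sphere: z² = 53.87² − (x + 17.4)² − (y + 7.8)² with x = -42.802, y = -25.697, so z ≈ 44.005 ≈ 44.0 km.
Check against SEIS-08 (with the unrounded solution): distance 103.74 ≈ 103.74 km. ✓

depth ≈ 44.0 km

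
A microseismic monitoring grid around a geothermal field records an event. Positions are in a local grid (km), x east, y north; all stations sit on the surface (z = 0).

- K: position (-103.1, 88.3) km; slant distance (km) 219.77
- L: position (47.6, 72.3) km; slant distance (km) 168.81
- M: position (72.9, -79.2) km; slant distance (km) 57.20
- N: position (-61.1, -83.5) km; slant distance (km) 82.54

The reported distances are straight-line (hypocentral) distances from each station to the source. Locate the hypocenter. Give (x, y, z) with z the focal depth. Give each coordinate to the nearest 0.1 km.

Each station gives a sphere (x−x_i)² + (y−y_i)² + z² = d_i² (stations at z=0).
Subtracting the K sphere from L and M: z² cancels, leaving linear equations in x and y:
301.4 x − 32.0 y = 8868.59
352.0 x − 335.0 y = 38187.56
Solving: x ≈ 19.497, y ≈ -93.506 km (keep extra digits for the depth step; rounded: 19.5, -93.5).
Then from the K sphere: z² = 219.77² − (x + 103.1)² − (y − 88.3)² with x = 19.497, y = -93.506, so z ≈ 14.677 ≈ 14.7 km.

(19.5, -93.5, 14.7)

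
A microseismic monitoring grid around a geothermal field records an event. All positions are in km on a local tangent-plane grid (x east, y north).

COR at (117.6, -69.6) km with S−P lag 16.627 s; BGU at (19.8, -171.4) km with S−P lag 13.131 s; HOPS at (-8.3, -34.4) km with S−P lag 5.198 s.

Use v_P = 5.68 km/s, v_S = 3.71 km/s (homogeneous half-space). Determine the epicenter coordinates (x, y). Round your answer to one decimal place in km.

-59.7 km east, -55.6 km north

Distance from S−P lag: d = Δt · v_P v_S / (v_P − v_S) = Δt · (5.68·3.71)/(5.68−3.71) ≈ 10.6969·Δt.
So d_COR = 177.86, d_BGU = 140.46, d_HOPS = 55.60 km.
Circle about each station: (x − 117.6)² + (y + 69.6)² = 177.86²; (x − 19.8)² + (y + 171.4)² = 140.46²; (x + 8.3)² + (y + 34.4)² = 55.60².
Subtracting pairs of circle equations eliminates x²+y² and gives linear equations (the radical axes):
-195.6 x − 203.6 y = 23001.25
-251.8 x + 70.4 y = 11121.15
Solving the 2×2 system: x ≈ -59.7, y ≈ -55.6 km.
Check against COR (with the unrounded x, y): √((x − 117.6)²+(y + 69.6)²) = 177.86 ≈ 177.86 km. ✓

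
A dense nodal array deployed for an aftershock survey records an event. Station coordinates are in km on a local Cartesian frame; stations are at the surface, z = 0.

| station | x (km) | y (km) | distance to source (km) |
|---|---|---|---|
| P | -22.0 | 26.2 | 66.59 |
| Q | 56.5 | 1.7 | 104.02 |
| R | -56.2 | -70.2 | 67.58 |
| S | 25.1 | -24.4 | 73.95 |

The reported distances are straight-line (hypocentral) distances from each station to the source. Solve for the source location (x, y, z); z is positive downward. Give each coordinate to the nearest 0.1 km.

Each station gives a sphere (x−x_i)² + (y−y_i)² + z² = d_i² (stations at z=0).
Subtracting the P sphere from Q and R: z² cancels, leaving linear equations in x and y:
157.0 x − 49.0 y = -4361.23
-68.4 x − 192.8 y = 6783.21
Solving: x ≈ -34.895, y ≈ -22.803 km (keep extra digits for the depth step; rounded: -34.9, -22.8).
Then from the P sphere: z² = 66.59² − (x + 22.0)² − (y − 26.2)² with x = -34.895, y = -22.803, so z ≈ 43.205 ≈ 43.2 km.
Check against S (with the unrounded solution): distance 73.95 ≈ 73.95 km. ✓

x ≈ -34.9 km, y ≈ -22.8 km, depth ≈ 43.2 km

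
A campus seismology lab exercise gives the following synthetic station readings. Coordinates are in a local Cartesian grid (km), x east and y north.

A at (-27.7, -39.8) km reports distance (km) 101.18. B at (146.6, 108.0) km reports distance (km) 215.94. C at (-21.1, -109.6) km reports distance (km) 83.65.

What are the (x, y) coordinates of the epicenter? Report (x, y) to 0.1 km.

Circle about each station: (x + 27.7)² + (y + 39.8)² = 101.18²; (x − 146.6)² + (y − 108.0)² = 215.94²; (x + 21.1)² + (y + 109.6)² = 83.65².
Subtracting pairs of circle equations eliminates x²+y² and gives linear equations (the radical axes):
348.6 x + 295.6 y = -5588.46
13.2 x − 139.6 y = 13346.11
Solving the 2×2 system: x ≈ 60.2, y ≈ -89.9 km.
Check against A (with the unrounded x, y): √((x + 27.7)²+(y + 39.8)²) = 101.19 ≈ 101.18 km. ✓

x ≈ 60.2 km, y ≈ -89.9 km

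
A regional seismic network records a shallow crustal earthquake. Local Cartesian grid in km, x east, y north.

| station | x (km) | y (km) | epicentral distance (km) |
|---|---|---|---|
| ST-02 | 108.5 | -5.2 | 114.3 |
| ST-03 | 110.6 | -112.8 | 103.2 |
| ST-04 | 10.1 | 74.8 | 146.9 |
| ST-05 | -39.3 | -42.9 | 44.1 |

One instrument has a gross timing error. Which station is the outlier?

ST-05

Solve using three stations at a time. Using ST-02, ST-03, ST-04 (subtract circle equations pairwise → linear system) gives (x, y) ≈ (15.7, -72.1).
Distances from that point to each station vs reported:
  ST-02: calculated 114.4 vs reported 114.3 → residual 0.1 km
  ST-03: calculated 103.3 vs reported 103.2 → residual 0.1 km
  ST-04: calculated 147.0 vs reported 146.9 → residual 0.1 km
  ST-05: calculated 62.2 vs reported 44.1 → residual 18.1 km
ST-02, ST-03, ST-04 are mutually consistent (residuals ≈ 0); ST-05 is off by 18.1 km.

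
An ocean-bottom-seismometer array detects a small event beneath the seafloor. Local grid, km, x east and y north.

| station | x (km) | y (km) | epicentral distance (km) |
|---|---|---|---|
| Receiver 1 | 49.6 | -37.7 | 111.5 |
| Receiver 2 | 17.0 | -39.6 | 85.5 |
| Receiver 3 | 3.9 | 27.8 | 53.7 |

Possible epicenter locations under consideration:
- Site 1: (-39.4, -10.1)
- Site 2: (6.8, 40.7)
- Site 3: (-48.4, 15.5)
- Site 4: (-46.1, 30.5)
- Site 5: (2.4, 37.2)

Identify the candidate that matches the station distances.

For each candidate, compare |candidate − station| to the reported distance:
Site 1: residuals Receiver 1 18.3, Receiver 2 21.9, Receiver 3 3.8 → max 21.9 km
Site 2: residuals Receiver 1 22.2, Receiver 2 4.6, Receiver 3 40.5 → max 40.5 km
Site 3: residuals Receiver 1 0.0, Receiver 2 0.0, Receiver 3 0.0 → max 0.0 km
Site 4: residuals Receiver 1 6.0, Receiver 2 8.8, Receiver 3 3.6 → max 8.8 km
Site 5: residuals Receiver 1 23.0, Receiver 2 7.3, Receiver 3 44.2 → max 44.2 km
Only Site 3 has all residuals ≈ 0.

Site 3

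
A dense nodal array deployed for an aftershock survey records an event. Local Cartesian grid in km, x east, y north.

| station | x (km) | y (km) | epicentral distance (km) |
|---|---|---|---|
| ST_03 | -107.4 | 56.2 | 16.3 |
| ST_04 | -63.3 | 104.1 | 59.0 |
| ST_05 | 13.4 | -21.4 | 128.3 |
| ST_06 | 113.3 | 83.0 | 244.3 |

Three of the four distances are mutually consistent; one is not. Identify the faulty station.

ST_06

Solve using three stations at a time. Using ST_03, ST_04, ST_05 (subtract circle equations pairwise → linear system) gives (x, y) ≈ (-91.6, 52.3).
Distances from that point to each station vs reported:
  ST_03: calculated 16.3 vs reported 16.3 → residual 0.0 km
  ST_04: calculated 59.0 vs reported 59.0 → residual 0.0 km
  ST_05: calculated 128.3 vs reported 128.3 → residual 0.0 km
  ST_06: calculated 207.2 vs reported 244.3 → residual 37.1 km
ST_03, ST_04, ST_05 are mutually consistent (residuals ≈ 0); ST_06 is off by 37.1 km.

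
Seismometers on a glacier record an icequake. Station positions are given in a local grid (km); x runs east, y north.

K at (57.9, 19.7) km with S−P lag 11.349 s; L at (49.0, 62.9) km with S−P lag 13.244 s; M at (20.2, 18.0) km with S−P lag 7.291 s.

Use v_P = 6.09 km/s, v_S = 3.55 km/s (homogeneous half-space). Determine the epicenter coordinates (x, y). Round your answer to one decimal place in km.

Distance from S−P lag: d = Δt · v_P v_S / (v_P − v_S) = Δt · (6.09·3.55)/(6.09−3.55) ≈ 8.5116·Δt.
So d_K = 96.60, d_L = 112.73, d_M = 62.06 km.
Circle about each station: (x − 57.9)² + (y − 19.7)² = 96.60²; (x − 49.0)² + (y − 62.9)² = 112.73²; (x − 20.2)² + (y − 18.0)² = 62.06².
Subtracting pairs of circle equations eliminates x²+y² and gives linear equations (the radical axes):
-17.8 x + 86.4 y = -759.58
-75.4 x − 3.4 y = 2471.66
Solving the 2×2 system: x ≈ -32.1, y ≈ -15.4 km.

-32.1 km east, -15.4 km north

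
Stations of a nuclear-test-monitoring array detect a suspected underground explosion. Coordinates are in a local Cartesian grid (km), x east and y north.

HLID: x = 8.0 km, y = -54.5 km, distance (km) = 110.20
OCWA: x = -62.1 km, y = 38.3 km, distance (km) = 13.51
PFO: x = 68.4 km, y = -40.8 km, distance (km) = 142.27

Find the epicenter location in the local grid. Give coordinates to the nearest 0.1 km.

-48.7 km east, 40.0 km north

Circle about each station: (x − 8.0)² + (y + 54.5)² = 110.20²; (x + 62.1)² + (y − 38.3)² = 13.51²; (x − 68.4)² + (y + 40.8)² = 142.27².
Subtracting the HLID equation from the OCWA and PFO equations removes the quadratic terms:
-140.2 x + 185.6 y = 14250.57
120.8 x + 27.4 y = -4787.76
Solving the 2×2 system: x ≈ -48.7, y ≈ 40.0 km.
Check against HLID (with the unrounded x, y): √((x − 8.0)²+(y + 54.5)²) = 110.20 ≈ 110.20 km. ✓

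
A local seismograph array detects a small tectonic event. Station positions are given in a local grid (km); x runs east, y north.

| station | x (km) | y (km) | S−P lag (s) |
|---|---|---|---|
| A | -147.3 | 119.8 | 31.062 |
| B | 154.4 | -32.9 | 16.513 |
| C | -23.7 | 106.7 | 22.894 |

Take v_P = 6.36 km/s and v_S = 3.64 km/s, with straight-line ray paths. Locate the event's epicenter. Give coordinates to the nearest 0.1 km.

x ≈ 22.9 km, y ≈ -82.5 km

Distance from S−P lag: d = Δt · v_P v_S / (v_P − v_S) = Δt · (6.36·3.64)/(6.36−3.64) ≈ 8.5112·Δt.
So d_A = 264.37, d_B = 140.55, d_C = 194.85 km.
Circle about each station: (x + 147.3)² + (y − 119.8)² = 264.37²; (x − 154.4)² + (y + 32.9)² = 140.55²; (x + 23.7)² + (y − 106.7)² = 194.85².
Subtracting pairs of circle equations eliminates x²+y² and gives linear equations (the radical axes):
603.4 x − 305.4 y = 39009.63
247.2 x − 26.2 y = 7822.22
Solving the 2×2 system: x ≈ 22.9, y ≈ -82.5 km.
Check against A (with the unrounded x, y): √((x + 147.3)²+(y − 119.8)²) = 264.36 ≈ 264.37 km. ✓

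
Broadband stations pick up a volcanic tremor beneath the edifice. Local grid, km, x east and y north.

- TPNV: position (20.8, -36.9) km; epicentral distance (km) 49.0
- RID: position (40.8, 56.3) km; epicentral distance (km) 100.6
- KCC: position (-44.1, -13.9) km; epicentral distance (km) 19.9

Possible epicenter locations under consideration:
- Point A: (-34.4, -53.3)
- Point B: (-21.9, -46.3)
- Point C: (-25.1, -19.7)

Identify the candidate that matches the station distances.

For each candidate, compare |candidate − station| to the reported distance:
Point A: residuals TPNV 8.6, RID 32.3, KCC 20.7 → max 32.3 km
Point B: residuals TPNV 5.3, RID 19.6, KCC 19.4 → max 19.6 km
Point C: residuals TPNV 0.0, RID 0.0, KCC 0.0 → max 0.0 km
Only Point C has all residuals ≈ 0.

Point C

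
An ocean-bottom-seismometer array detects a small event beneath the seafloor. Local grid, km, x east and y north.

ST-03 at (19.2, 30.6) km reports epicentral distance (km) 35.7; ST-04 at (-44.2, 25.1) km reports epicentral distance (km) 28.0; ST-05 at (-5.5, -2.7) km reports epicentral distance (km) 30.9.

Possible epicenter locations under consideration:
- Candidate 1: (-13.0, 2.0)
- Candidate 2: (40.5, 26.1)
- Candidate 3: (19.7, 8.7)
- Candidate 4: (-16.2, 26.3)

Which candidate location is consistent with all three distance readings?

Candidate 4

For each candidate, compare |candidate − station| to the reported distance:
Candidate 1: residuals ST-03 7.4, ST-04 10.8, ST-05 22.0 → max 22.0 km
Candidate 2: residuals ST-03 13.9, ST-04 56.7, ST-05 23.4 → max 56.7 km
Candidate 3: residuals ST-03 13.8, ST-04 38.0, ST-05 3.2 → max 38.0 km
Candidate 4: residuals ST-03 0.0, ST-04 0.0, ST-05 0.0 → max 0.0 km
Only Candidate 4 has all residuals ≈ 0.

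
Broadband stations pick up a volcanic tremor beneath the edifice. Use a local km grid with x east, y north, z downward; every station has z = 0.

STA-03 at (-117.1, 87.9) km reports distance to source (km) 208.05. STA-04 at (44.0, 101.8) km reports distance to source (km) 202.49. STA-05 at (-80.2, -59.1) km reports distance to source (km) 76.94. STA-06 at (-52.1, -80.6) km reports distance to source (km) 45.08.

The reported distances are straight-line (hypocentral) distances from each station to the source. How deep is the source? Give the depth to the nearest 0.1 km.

Each station gives a sphere (x−x_i)² + (y−y_i)² + z² = d_i² (stations at z=0).
Subtracting the STA-03 sphere from STA-04 and STA-05: z² cancels, leaving linear equations in x and y:
322.2 x + 27.8 y = -6856.98
73.8 x − 294.0 y = 25851.07
Solving: x ≈ -13.405, y ≈ -91.294 km (keep extra digits for the depth step; rounded: -13.4, -91.3).
Then from the STA-03 sphere: z² = 208.05² − (x + 117.1)² − (y − 87.9)² with x = -13.405, y = -91.294, so z ≈ 20.534 ≈ 20.5 km.

z ≈ 20.5 km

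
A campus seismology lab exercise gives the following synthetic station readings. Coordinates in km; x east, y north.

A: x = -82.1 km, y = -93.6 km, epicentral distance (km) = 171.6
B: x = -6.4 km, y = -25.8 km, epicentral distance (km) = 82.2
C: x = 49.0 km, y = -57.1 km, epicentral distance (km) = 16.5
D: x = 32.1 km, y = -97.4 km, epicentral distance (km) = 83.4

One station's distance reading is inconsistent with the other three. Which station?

C

Solve using three stations at a time. Using A, B, D (subtract circle equations pairwise → linear system) gives (x, y) ≈ (75.8, -26.4).
Distances from that point to each station vs reported:
  A: calculated 171.6 vs reported 171.6 → residual 0.0 km
  B: calculated 82.2 vs reported 82.2 → residual 0.0 km
  C: calculated 40.7 vs reported 16.5 → residual 24.2 km
  D: calculated 83.4 vs reported 83.4 → residual 0.0 km
A, B, D are mutually consistent (residuals ≈ 0); C is off by 24.2 km.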